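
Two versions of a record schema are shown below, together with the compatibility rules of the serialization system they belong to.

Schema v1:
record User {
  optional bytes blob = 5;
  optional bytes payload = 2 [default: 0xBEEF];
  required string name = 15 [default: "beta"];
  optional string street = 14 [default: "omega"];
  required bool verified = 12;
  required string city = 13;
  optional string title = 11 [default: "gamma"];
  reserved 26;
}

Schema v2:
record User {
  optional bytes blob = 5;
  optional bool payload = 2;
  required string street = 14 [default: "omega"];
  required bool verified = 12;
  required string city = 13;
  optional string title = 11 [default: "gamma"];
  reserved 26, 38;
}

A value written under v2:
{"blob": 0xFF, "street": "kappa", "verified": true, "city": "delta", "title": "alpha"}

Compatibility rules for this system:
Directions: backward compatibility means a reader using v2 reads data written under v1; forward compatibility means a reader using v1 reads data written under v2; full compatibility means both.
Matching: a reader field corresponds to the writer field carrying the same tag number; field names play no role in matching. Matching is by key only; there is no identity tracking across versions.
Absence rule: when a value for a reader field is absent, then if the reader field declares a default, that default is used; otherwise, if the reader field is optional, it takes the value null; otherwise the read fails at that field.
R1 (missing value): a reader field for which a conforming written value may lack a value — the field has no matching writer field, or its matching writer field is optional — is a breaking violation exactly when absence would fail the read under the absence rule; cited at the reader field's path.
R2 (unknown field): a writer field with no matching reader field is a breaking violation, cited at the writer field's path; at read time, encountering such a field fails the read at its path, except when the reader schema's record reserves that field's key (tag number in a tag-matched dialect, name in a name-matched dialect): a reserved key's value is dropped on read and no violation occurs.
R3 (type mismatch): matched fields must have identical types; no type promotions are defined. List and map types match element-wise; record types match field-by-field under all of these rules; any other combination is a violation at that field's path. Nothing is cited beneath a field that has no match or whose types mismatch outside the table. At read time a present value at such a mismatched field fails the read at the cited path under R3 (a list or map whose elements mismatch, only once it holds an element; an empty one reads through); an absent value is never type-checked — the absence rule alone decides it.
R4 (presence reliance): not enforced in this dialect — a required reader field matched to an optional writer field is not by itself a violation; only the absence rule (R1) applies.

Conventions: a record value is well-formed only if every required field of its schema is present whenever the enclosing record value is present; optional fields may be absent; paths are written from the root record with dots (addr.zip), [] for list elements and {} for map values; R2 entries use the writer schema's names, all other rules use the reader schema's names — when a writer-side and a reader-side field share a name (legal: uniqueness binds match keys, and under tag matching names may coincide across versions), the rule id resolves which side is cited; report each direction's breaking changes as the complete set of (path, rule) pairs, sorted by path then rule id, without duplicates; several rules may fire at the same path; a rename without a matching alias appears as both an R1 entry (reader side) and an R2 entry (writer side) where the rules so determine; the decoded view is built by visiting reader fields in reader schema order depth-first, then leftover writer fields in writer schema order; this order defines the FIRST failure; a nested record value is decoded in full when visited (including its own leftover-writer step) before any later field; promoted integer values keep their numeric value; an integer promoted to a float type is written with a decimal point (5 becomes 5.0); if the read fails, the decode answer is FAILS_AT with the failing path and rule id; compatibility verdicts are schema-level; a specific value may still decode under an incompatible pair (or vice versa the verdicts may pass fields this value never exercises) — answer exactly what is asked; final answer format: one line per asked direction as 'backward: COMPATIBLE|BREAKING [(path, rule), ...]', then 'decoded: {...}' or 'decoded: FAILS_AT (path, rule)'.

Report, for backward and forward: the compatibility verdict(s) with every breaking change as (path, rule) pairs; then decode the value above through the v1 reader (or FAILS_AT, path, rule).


backward: BREAKING [(name, R2), (payload, R3)]; forward: BREAKING [(payload, R3)]; decoded: {"blob": 0xFF, "payload": 0xBEEF, "name": "beta", "street": "kappa", "verified": true, "city": "delta", "title": "alpha"}

the writer's type comes first in each User pair
backward on User — v2 reading data written by v1:
  writer optional, bytes -> bytes: reader blob maps from writer blob
  writer optional, bytes -> bool: reader payload maps from writer payload
  writer optional, string -> string: reader street maps from writer street
  writer required, bool -> bool: reader verified maps from writer verified
  writer required, string -> string: reader city maps from writer city
  writer optional, string -> string: reader title maps from writer title
  writer name: unknown to reader
  R2 fires at name
  R3 fires at payload
  => backward verdict for User: BREAKING, 2 violation(s)
forward on User — v1 reading data written by v2:
  writer optional, bytes -> bytes: reader blob maps from writer blob
  writer optional, bool -> bytes: reader payload maps from writer payload
  name: no writer-side match
  writer required, string -> string: reader street maps from writer street
  writer required, bool -> bool: reader verified maps from writer verified
  writer required, string -> string: reader city maps from writer city
  writer optional, string -> string: reader title maps from writer title
  R3 fires at payload
  => forward verdict for User: BREAKING, 1 violation(s)
decode walk for User under reader schema v1:
  blob := 0xFF
  payload := 0xBEEF (absent -> default)
  name := "beta" (absent -> default)
  street := "kappa"
  verified := true
  city := "delta"
  title := "alpha"
  => decoded: {"blob": 0xFF, "payload": 0xBEEF, "name": "beta", "street": "kappa", "verified": true, "city": "delta", "title": "alpha"}


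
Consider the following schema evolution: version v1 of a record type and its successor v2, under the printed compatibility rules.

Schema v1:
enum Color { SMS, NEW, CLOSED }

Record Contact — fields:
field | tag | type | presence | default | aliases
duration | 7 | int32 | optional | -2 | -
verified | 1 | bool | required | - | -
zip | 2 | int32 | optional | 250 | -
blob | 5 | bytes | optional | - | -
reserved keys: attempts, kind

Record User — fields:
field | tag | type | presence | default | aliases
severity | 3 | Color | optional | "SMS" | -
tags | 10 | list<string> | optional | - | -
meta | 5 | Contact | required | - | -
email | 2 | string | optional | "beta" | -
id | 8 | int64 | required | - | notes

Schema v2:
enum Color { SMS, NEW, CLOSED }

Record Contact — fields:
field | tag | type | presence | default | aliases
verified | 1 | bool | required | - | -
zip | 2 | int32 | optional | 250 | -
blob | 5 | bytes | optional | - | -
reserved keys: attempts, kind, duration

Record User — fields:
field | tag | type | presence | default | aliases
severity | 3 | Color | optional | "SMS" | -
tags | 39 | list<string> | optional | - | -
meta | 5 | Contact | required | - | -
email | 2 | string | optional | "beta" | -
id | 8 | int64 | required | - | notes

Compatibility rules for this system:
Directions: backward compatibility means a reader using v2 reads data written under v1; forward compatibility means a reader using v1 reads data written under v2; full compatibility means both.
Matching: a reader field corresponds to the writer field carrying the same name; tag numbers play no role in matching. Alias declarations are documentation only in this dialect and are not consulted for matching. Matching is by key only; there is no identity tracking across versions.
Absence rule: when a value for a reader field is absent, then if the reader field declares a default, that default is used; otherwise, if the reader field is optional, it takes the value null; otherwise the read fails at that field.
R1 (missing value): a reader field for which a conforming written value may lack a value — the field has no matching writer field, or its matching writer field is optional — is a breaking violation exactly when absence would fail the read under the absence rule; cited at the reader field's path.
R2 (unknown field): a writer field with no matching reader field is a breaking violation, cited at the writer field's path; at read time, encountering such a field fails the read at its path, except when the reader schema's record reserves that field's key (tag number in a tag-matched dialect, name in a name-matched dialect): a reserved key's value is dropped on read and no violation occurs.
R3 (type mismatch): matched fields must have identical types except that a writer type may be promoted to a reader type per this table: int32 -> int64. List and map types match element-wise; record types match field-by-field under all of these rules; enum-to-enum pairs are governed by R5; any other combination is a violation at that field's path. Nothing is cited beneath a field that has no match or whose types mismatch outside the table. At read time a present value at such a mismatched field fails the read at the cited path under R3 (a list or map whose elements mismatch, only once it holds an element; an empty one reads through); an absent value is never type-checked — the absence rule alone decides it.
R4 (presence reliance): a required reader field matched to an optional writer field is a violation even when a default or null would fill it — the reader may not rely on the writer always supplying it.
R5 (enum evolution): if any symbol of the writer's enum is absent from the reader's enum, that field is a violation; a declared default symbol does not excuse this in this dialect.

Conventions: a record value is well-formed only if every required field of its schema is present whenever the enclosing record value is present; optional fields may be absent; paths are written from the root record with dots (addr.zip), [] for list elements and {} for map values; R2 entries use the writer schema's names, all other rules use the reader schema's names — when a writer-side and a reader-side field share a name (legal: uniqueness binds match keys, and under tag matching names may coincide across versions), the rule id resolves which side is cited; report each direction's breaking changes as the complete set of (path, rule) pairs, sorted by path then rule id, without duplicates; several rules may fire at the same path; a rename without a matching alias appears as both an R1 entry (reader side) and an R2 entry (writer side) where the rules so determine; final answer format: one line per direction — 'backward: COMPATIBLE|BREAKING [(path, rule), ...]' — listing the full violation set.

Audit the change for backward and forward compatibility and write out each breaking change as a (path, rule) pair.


backward: COMPATIBLE []; forward: COMPATIBLE []

in User below, arrows point writer -> reader
backward analysis of User with v2 as reader and v1 as writer:
  severity <- severity (Color -> Color, writer optional)
  tags <- tags (list<string> -> list<string>, writer optional)
  meta <- meta (Contact -> Contact, writer required)
  email <- email (string -> string, writer optional)
  id <- id (int64 -> int64, writer required)
  meta.verified <- meta.verified (bool -> bool, writer required)
  meta.zip <- meta.zip (int32 -> int32, writer optional)
  meta.blob <- meta.blob (bytes -> bytes, writer optional)
  leftover writer field: meta.duration
  => no violations; backward on User: COMPATIBLE
forward analysis of User with v1 as reader and v2 as writer:
  severity <- severity (Color -> Color, writer optional)
  tags <- tags (list<string> -> list<string>, writer optional)
  meta <- meta (Contact -> Contact, writer required)
  email <- email (string -> string, writer optional)
  id <- id (int64 -> int64, writer required)
  meta.duration: no writer match
  meta.verified <- meta.verified (bool -> bool, writer required)
  meta.zip <- meta.zip (int32 -> int32, writer optional)
  meta.blob <- meta.blob (bytes -> bytes, writer optional)
  => no violations; forward on User: COMPATIBLE


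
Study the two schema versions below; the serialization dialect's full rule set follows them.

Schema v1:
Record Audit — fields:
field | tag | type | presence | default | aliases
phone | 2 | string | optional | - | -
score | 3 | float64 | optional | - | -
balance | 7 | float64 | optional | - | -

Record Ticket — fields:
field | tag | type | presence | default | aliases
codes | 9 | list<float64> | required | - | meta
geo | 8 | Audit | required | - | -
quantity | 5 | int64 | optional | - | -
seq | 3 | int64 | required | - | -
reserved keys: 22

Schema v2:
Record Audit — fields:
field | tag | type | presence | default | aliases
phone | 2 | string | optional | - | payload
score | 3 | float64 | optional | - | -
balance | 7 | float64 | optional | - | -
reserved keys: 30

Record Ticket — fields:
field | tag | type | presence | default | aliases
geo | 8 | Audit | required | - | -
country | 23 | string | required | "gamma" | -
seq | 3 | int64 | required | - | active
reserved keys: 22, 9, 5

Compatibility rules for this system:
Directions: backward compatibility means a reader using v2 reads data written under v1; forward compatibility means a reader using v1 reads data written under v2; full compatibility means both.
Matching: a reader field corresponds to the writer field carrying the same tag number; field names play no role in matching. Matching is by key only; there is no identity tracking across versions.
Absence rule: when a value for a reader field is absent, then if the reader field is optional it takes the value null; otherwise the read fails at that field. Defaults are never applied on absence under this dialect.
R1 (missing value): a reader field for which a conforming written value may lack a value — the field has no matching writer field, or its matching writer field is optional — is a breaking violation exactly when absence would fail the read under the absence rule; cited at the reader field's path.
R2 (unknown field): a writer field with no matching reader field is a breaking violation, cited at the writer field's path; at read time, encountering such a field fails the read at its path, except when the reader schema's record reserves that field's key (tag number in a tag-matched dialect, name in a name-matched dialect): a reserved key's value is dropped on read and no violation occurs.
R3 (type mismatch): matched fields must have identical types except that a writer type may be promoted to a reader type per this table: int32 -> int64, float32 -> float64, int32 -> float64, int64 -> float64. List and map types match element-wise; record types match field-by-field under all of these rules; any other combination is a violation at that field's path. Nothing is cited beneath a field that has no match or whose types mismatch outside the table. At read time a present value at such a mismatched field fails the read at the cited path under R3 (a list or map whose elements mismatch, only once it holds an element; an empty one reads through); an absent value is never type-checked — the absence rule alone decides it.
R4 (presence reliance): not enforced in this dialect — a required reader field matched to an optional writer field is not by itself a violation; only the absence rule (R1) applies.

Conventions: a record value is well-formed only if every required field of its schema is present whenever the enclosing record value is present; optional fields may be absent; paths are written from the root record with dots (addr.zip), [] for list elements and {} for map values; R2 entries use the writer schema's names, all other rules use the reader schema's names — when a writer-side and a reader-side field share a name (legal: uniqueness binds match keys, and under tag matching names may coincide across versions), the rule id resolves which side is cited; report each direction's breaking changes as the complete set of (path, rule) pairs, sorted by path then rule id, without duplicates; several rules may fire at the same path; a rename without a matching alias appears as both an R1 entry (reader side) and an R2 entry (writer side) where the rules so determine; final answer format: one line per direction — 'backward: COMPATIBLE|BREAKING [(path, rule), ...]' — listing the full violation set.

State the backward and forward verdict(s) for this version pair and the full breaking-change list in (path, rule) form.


the writer's type comes first in each Ticket pair
backward pass over Ticket, reader schema v2, writer schema v1:
  geo <- geo (Audit -> Audit, writer required)
  no writer field matches reader country
  seq <- seq (int64 -> int64, writer required)
  writer field codes has no reader counterpart
  writer field quantity has no reader counterpart
  geo.phone <- geo.phone (string -> string, writer optional)
  geo.score <- geo.score (float64 -> float64, writer optional)
  geo.balance <- geo.balance (float64 -> float64, writer optional)
  violation R1 at country
  backward on Ticket therefore BREAKING (1)
forward pass over Ticket, reader schema v1, writer schema v2:
  no writer field matches reader codes
  geo <- geo (Audit -> Audit, writer required)
  no writer field matches reader quantity
  seq <- seq (int64 -> int64, writer required)
  writer field country has no reader counterpart
  geo.phone <- geo.phone (string -> string, writer optional)
  geo.score <- geo.score (float64 -> float64, writer optional)
  geo.balance <- geo.balance (float64 -> float64, writer optional)
  violation R1 at codes
  violation R2 at country
  forward on Ticket therefore BREAKING (2)

backward: BREAKING [(country, R1)]; forward: BREAKING [(codes, R1), (country, R2)]


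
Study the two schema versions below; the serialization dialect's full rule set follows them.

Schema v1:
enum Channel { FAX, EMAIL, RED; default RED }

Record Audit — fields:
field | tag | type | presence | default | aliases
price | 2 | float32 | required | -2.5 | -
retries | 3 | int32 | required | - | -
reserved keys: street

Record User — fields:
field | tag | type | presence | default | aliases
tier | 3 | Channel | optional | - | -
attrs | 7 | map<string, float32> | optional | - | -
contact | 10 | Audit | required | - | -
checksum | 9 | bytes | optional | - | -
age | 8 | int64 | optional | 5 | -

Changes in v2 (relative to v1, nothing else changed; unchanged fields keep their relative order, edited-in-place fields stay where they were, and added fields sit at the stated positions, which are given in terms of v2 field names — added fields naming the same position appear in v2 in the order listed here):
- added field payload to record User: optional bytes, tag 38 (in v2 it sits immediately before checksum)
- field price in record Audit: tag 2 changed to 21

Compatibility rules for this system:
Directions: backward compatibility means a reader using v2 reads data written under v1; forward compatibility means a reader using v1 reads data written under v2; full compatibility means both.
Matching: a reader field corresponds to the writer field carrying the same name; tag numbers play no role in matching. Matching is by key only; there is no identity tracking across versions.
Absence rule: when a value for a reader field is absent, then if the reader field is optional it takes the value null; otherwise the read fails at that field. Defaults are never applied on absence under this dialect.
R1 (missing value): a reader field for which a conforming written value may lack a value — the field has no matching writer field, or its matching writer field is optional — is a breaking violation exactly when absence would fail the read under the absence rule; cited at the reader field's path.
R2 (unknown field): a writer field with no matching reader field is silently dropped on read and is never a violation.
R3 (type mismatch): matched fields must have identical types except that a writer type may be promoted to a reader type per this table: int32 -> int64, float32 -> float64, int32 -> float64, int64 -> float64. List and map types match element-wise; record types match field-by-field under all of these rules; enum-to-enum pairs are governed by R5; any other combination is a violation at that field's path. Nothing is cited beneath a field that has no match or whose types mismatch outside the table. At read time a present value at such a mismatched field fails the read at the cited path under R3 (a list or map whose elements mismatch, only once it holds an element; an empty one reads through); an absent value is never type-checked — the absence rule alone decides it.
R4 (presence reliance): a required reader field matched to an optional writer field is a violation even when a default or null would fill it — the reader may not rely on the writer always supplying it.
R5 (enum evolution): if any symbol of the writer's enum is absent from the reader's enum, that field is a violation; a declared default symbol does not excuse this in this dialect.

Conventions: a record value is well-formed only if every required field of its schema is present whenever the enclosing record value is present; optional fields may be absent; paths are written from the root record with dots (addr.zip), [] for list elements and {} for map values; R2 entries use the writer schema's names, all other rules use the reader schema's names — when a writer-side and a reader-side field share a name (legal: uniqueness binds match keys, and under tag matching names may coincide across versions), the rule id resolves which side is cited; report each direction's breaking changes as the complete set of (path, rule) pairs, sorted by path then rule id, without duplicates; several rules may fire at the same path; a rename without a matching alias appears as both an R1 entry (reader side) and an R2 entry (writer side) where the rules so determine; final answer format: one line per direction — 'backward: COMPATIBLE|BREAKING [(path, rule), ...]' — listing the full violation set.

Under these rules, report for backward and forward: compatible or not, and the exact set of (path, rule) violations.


in User below, arrows point writer -> reader
checking backward for User: reader v2 against writer v1:
  tier: Channel -> Channel, writer optional; from tier
  attrs: map<string, float32> -> map<string, float32>, writer optional; from attrs
  contact: Audit -> Audit, writer required; from contact
  payload has no writer counterpart
  checksum: bytes -> bytes, writer optional; from checksum
  age: int64 -> int64, writer optional; from age
  contact.price: float32 -> float32, writer required; from contact.price
  contact.retries: int32 -> int32, writer required; from contact.retries
  => no violations; backward on User: COMPATIBLE
checking forward for User: reader v1 against writer v2:
  tier: Channel -> Channel, writer optional; from tier
  attrs: map<string, float32> -> map<string, float32>, writer optional; from attrs
  contact: Audit -> Audit, writer required; from contact
  checksum: bytes -> bytes, writer optional; from checksum
  age: int64 -> int64, writer optional; from age
  leftover writer field: payload
  contact.price: float32 -> float32, writer required; from contact.price
  contact.retries: int32 -> int32, writer required; from contact.retries
  => no violations; forward on User: COMPATIBLE

backward: COMPATIBLE []; forward: COMPATIBLE []


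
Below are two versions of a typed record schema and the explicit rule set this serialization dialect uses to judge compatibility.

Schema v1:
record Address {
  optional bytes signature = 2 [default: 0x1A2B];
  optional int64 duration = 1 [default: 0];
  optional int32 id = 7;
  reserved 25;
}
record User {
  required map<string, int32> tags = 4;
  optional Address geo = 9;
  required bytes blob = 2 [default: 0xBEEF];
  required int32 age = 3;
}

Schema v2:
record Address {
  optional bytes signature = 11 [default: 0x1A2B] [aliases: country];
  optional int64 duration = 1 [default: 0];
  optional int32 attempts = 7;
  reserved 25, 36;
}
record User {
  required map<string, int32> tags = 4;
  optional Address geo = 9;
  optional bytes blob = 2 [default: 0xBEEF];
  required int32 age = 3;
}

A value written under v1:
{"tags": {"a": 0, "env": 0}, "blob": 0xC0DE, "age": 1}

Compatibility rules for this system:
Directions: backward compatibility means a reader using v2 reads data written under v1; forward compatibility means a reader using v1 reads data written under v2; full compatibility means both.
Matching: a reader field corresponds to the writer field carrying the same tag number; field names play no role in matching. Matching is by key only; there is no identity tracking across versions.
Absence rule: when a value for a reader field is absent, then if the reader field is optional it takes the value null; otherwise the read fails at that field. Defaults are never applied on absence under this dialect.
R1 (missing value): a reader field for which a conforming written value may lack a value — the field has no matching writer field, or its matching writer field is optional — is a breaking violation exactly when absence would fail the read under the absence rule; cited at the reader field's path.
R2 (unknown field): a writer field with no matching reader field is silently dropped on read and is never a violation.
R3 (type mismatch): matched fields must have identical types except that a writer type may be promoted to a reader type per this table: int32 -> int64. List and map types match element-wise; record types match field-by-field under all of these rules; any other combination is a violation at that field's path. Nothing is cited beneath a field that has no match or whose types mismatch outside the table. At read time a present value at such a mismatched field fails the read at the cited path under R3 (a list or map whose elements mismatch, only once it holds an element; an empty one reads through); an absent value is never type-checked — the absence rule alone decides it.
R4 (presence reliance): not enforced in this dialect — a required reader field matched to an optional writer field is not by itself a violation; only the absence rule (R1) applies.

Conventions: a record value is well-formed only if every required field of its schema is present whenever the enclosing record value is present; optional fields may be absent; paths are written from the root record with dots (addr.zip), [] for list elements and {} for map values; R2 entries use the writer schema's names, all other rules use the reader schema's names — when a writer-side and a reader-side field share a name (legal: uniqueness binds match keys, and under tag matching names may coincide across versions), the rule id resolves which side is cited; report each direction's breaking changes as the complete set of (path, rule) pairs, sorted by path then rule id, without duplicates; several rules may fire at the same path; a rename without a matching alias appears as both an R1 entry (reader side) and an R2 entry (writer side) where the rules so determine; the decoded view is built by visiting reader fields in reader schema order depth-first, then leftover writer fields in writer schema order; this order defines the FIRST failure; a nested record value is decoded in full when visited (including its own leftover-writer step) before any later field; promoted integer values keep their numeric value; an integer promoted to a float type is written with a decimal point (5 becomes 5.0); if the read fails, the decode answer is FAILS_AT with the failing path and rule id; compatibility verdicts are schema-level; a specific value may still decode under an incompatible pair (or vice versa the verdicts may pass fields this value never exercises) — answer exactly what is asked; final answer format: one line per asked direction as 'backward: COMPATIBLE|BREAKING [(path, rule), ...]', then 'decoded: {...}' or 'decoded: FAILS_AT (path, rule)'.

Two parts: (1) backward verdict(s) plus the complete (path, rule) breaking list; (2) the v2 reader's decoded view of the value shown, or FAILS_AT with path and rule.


backward: COMPATIBLE []; decoded: {"tags": {"a": 0, "env": 0}, "geo": null, "blob": 0xC0DE, "age": 1}

the writer's type comes first in each User pair
checking backward for User: reader v2 against writer v1:
  tags <- tags (map<string, int32> -> map<string, int32>, writer required)
  geo <- geo (Address -> Address, writer optional)
  blob <- blob (bytes -> bytes, writer required)
  age <- age (int32 -> int32, writer required)
  no writer field matches reader geo.signature
  geo.duration <- geo.duration (int64 -> int64, writer optional)
  geo.attempts <- geo.id (int32 -> int32, writer optional)
  writer field geo.signature has no reader counterpart
  nothing fires on User: backward is COMPATIBLE
decode (reader v2):
  tags := {"a": 0, "env": 0}
  geo := null (absent, optional -> null)
  blob := 0xC0DE
  age := 1
  => decoded: {"tags": {"a": 0, "env": 0}, "geo": null, "blob": 0xC0DE, "age": 1}
diffs on User not affecting the asked answer:
  renamed field id to attempts in record Address -> fires no rule on User, leaving the asked answer as it is
  field blob in record User: required changed to optional -> fires only in the forward direction of User, which is not asked here
  field signature in record Address: tag 2 changed to 11 -> fires no rule on User, leaving the asked answer as it is


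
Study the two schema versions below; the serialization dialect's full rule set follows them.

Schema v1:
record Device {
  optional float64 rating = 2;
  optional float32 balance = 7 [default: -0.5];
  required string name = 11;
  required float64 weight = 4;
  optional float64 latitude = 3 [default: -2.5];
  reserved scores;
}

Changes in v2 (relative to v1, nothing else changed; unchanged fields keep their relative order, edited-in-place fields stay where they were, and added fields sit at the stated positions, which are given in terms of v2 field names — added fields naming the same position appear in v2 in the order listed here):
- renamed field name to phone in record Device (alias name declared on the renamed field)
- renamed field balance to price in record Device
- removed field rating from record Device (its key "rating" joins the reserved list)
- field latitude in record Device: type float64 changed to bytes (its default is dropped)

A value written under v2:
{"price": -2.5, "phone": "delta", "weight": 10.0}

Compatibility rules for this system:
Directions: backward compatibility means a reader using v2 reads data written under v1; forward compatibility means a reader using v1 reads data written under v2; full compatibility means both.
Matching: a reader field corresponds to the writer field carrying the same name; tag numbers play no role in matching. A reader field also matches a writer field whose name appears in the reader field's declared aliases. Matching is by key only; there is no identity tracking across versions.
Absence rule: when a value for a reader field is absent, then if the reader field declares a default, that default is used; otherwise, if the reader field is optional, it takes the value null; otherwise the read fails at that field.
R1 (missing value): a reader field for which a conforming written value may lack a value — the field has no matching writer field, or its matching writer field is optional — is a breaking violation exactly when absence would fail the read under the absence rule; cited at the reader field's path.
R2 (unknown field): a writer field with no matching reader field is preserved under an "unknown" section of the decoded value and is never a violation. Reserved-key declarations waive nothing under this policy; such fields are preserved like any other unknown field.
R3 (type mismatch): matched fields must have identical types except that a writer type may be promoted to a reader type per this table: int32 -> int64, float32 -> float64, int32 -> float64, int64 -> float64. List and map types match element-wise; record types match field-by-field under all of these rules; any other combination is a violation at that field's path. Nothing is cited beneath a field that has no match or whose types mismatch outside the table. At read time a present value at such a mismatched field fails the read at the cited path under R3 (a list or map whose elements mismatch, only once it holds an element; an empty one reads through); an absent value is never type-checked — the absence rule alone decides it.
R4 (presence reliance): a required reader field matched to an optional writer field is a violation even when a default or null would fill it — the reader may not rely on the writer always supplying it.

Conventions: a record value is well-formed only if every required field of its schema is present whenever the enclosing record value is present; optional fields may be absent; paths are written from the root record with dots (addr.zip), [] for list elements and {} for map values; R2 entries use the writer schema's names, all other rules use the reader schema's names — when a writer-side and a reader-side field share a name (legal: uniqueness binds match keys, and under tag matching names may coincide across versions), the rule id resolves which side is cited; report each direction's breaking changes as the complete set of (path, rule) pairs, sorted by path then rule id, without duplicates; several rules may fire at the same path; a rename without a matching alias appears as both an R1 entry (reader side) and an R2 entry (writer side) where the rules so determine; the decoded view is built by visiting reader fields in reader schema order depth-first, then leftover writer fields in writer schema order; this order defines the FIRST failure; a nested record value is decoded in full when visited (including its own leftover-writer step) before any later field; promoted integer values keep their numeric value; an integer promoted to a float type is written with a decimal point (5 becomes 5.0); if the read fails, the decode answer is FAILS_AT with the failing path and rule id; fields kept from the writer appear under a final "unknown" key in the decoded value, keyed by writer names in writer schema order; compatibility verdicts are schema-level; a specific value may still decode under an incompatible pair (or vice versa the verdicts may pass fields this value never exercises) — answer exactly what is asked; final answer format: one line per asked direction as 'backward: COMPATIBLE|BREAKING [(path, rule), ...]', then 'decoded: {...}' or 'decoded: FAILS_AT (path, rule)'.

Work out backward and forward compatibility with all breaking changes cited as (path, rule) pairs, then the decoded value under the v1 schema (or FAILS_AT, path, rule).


arrows below run writer -> reader for Device
checking backward for Device: reader v2 against writer v1:
  no writer field matches reader price
  phone <- name (string -> string, writer required)
  weight <- weight (float64 -> float64, writer required)
  latitude <- latitude (float64 -> bytes, writer optional)
  writer field rating has no reader counterpart
  writer field balance has no reader counterpart
  violation R3 at latitude
  => backward: BREAKING (1)
checking forward for Device: reader v1 against writer v2:
  no writer field matches reader rating
  no writer field matches reader balance
  no writer field matches reader name
  weight <- weight (float64 -> float64, writer required)
  latitude <- latitude (bytes -> float64, writer optional)
  writer field price has no reader counterpart
  writer field phone has no reader counterpart
  violation R3 at latitude
  violation R1 at name
  => forward: BREAKING (2)
migrating the Device value to v1:
  rating := null (not supplied -> null)
  balance := -0.5 (no value, default fills)
  read fails at name under R1 (no fill)
  => FAILS_AT (name, R1)

backward: BREAKING [(latitude, R3)]; forward: BREAKING [(latitude, R3), (name, R1)]; decoded: FAILS_AT (name, R1)


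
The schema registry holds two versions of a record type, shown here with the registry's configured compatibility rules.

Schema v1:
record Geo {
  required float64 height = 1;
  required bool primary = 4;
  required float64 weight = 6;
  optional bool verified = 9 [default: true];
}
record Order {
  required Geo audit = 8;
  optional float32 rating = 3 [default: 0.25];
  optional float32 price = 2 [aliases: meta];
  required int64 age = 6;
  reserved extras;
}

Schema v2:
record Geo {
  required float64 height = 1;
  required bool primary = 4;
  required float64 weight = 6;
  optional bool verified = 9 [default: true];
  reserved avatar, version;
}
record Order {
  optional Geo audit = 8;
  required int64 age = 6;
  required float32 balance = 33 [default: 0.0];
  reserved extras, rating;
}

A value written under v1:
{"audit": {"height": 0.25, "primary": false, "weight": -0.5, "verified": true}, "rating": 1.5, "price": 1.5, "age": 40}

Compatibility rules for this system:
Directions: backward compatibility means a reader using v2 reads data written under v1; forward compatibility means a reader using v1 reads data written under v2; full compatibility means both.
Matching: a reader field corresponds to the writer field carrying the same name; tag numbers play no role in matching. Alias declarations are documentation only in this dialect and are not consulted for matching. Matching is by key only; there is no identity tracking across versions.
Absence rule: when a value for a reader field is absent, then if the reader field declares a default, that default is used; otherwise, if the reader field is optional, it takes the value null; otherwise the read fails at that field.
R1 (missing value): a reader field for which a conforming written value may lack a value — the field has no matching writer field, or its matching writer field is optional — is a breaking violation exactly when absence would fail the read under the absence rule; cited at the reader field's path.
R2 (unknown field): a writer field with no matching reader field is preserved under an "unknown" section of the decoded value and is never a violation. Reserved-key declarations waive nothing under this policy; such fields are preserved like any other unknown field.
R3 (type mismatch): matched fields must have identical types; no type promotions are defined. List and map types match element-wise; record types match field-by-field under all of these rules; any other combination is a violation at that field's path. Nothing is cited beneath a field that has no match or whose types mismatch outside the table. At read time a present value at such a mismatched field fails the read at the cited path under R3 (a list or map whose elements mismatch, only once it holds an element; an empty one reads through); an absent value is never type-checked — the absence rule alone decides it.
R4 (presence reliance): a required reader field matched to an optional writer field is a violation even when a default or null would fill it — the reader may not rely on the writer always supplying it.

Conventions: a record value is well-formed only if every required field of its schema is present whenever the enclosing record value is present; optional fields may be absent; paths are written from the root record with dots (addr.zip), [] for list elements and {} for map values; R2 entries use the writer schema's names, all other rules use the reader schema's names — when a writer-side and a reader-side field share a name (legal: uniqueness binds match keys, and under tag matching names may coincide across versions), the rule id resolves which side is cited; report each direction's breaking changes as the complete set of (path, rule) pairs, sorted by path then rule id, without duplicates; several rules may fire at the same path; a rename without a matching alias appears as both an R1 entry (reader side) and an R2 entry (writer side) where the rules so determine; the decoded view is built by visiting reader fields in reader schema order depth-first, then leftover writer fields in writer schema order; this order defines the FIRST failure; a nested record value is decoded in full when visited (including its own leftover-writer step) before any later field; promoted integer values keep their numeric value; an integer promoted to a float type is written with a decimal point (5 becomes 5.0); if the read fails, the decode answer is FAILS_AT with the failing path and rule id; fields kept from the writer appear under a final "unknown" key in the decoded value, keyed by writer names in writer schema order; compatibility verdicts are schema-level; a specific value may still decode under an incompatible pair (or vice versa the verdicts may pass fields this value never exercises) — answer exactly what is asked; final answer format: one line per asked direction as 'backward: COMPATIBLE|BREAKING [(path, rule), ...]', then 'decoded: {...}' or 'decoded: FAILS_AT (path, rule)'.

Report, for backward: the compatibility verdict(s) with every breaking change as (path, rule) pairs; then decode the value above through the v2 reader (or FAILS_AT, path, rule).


in Order below, arrows point writer -> reader
backward for Order (reader v2, writer v1):
  audit: Geo -> Geo, writer required; from audit
  age: int64 -> int64, writer required; from age
  no writer field matches reader balance
  writer field rating has no reader counterpart
  writer field price has no reader counterpart
  audit.height: float64 -> float64, writer required; from audit.height
  audit.primary: bool -> bool, writer required; from audit.primary
  audit.weight: float64 -> float64, writer required; from audit.weight
  audit.verified: bool -> bool, writer optional; from audit.verified
  => backward: COMPATIBLE
migrating the Order value to v2:
  audit.height := 0.25
  audit.primary := false
  audit.weight := -0.5
  audit.verified := true
  age := 40
  balance := 0.0 (no value, default fills)
  writer rating: kept under "unknown"
  writer price: kept under "unknown"
  => decoded: {"audit": {"height": 0.25, "primary": false, "weight": -0.5, "verified": true}, "age": 40, "balance": 0.0, "unknown": {"rating": 1.5, "price": 1.5}}
remaining Order differences; none change what is asked:
  field audit in record Order: required changed to optional -> matters only for Order's forward compatibility — outside the asked direction

backward: COMPATIBLE []; decoded: {"audit": {"height": 0.25, "primary": false, "weight": -0.5, "verified": true}, "age": 40, "balance": 0.0, "unknown": {"rating": 1.5, "price": 1.5}}
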